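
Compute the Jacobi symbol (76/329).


Compute (76/329) via quadratic reciprocity:
  pull out 2: (2/329) = +1  (since 329 mod 8 = 1)
  pull out 2: (2/329) = +1  (since 329 mod 8 = 1)
  reciprocity: (19/329) -> +(329/19)
  reduce: (6/19)
  pull out 2: (2/19) = -1  (since 19 mod 8 = 3)
  reciprocity: (3/19) -> -(19/3)
  reduce: (1/3)
  (1/3) = 1
Product of signs = 1

1


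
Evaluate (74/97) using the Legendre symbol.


p = 97 is prime, so compute (74/97) with the reciprocity algorithm (Jacobi-symbol steps: pull out 2s via (2/n), flip via reciprocity, reduce):
  pull out 2: (2/97) = +1  (since 97 mod 8 = 1)
  reciprocity: (37/97) -> +(97/37)
  reduce: (23/37)
  reciprocity: (23/37) -> +(37/23)
  reduce: (14/23)
  pull out 2: (2/23) = +1  (since 23 mod 8 = 7)
  reciprocity: (7/23) -> -(23/7)
  reduce: (2/7)
  pull out 2: (2/7) = +1  (since 7 mod 8 = 7)
  (1/7) = 1
Product of signs = -1
(74/97) = -1

-1


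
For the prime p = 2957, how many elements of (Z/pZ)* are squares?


For prime p, the number of non-zero quadratic residues is (p-1)/2.
= (2957-1)/2
= 1478

1478


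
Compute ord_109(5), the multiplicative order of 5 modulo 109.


We want ord_109(5), the smallest k >= 1 with 5^k = 1 mod 109.
n = 109 = 109, phi(109) = 108; the order divides phi(n).
Divisors of 108: 1, 2, 3, 4, 6, 9, 12, 18, 27, 36, 54, 108
Repeated squaring mod 109: 5^1 = 5, 5^2 = 25, 5^4 = 80, 5^8 = 78, 5^16 = 89, 5^32 = 73, 5^64 = 97
Test divisors in increasing order:
  k=1: 5^1 = 5 mod 109
  k=2: 5^2 = 25 mod 109
  k=3: 5^3 = 25 * 5 = 16 mod 109
  k=4: 5^4 = 80 mod 109
  k=6: 5^6 = 80 * 25 = 38 mod 109
  k=9: 5^9 = 78 * 5 = 63 mod 109
  k=12: 5^12 = 78 * 80 = 27 mod 109
  k=18: 5^18 = 89 * 25 = 45 mod 109
  k=27: 5^27 = 89 * 78 * 25 * 5 = 1 mod 109  <- first divisor giving 1
Order = 27

27


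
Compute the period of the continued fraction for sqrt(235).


Run the CF algorithm for sqrt(235).
a_0 = floor(sqrt(235)) = 15; set m_0=0, q_0=1.
Recurrence: m' = q*a - m,  q' = (d - m'^2)/q,  a' = floor((a_0 + m')/q').
  step 1: m=15, q=10, a=3
  step 2: m=15, q=1, a=30
a_2 = 2*a_0 = 30, so the period closes here.
sqrt(235) = [15; 3, 30]
Period length = 2

2


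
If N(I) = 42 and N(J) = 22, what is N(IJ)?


N(IJ) = N(I) * N(J)
= 42 * 22
= 924

924


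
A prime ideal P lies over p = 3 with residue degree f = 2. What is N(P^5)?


N(P^a) = p^(a*f)
= 3^(5*2)
= 3^10
= 59049

59049


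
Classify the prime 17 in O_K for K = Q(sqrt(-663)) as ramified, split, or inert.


K = Q(sqrt(-663)). Since d mod 4 = 1, disc(K) = -663.
Check p | disc: -663 mod 17 = 0.
p divides disc, so p ramifies: (p) = P^2 with e=2, f=1, g=1.
Therefore p is ramified.

ramified


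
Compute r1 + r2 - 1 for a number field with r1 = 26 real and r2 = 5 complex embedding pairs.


By Dirichlet's unit theorem:
rank = r1 + r2 - 1
= 26 + 5 - 1
= 30

30


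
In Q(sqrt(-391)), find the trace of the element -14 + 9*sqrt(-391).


Tr(a + b*sqrt(d)) = (a + b*sqrt(d)) + (a - b*sqrt(d)) = 2a
= 2 * (-14)
= -28

-28


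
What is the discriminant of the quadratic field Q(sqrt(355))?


For K = Q(sqrt(d)) with d squarefree: disc(K) = d if d = 1 mod 4, and disc(K) = 4d if d = 2 or 3 mod 4.
Here d = 355, and d mod 4 = 3.
d = 3 mod 4, not 1 (O_K = Z[sqrt(d)]), so disc(K) = 4d = 4 * (355) = 1420

1420


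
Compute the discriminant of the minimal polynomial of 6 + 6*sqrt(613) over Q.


The element 6 + 6*sqrt(613) has minimal polynomial:
x^2 - 12*x - 22032
Discriminant = (-12)^2 - 4*(-22032)
= 144 + 88128
= 88272

88272


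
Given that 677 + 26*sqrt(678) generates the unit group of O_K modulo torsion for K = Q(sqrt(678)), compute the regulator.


epsilon = 677 + 26*sqrt(678)
= 1353.9993
R = ln(1353.9993)
= 7.2108

7.2108


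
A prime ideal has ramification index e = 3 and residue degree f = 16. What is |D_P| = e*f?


|D_P| = e * f
= 3 * 16
= 48

48


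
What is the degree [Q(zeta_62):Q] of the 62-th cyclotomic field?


The degree equals Euler's totient phi(62).
62 = 2 * 31
phi(62) = 30

30


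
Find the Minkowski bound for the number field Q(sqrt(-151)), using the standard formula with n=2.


d = -151, d mod 4 = 1, so disc(K) = d = -151; |disc(K)| = 151
Imaginary quadratic field, so n = 2, s = r2 = 1, r1 = 0
M = (n!/n^n) * (4/pi)^s * sqrt(|disc(K)|) = (2!/2^2) * (4/pi)^1 * sqrt(151)
= 0.5 * 1.273240 * 12.288206
= 7.8229

7.8229


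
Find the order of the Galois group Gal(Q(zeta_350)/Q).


|Gal(Q(zeta_350)/Q)| = phi(350)
= 120

120


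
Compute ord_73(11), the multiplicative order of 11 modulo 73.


We want ord_73(11), the smallest k >= 1 with 11^k = 1 mod 73.
n = 73 = 73, phi(73) = 72; the order divides phi(n).
Divisors of 72: 1, 2, 3, 4, 6, 8, 9, 12, 18, 24, 36, 72
Repeated squaring mod 73: 11^1 = 11, 11^2 = 48, 11^4 = 41, 11^8 = 2, 11^16 = 4, 11^32 = 16, 11^64 = 37
Test divisors in increasing order:
  k=1: 11^1 = 11 mod 73
  k=2: 11^2 = 48 mod 73
  k=3: 11^3 = 48 * 11 = 17 mod 73
  k=4: 11^4 = 41 mod 73
  k=6: 11^6 = 41 * 48 = 70 mod 73
  k=8: 11^8 = 2 mod 73
  k=9: 11^9 = 2 * 11 = 22 mod 73
  k=12: 11^12 = 2 * 41 = 9 mod 73
  k=18: 11^18 = 4 * 48 = 46 mod 73
  k=24: 11^24 = 4 * 2 = 8 mod 73
  k=36: 11^36 = 16 * 41 = 72 mod 73
  k=72: 11^72 = 37 * 2 = 1 mod 73  <- first divisor giving 1
Order = 72

72


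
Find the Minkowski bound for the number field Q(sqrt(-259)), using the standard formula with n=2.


d = -259, d mod 4 = 1, so disc(K) = d = -259; |disc(K)| = 259
Imaginary quadratic field, so n = 2, s = r2 = 1, r1 = 0
M = (n!/n^n) * (4/pi)^s * sqrt(|disc(K)|) = (2!/2^2) * (4/pi)^1 * sqrt(259)
= 0.5 * 1.273240 * 16.093477
= 10.2454

10.2454


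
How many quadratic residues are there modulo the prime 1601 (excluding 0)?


For prime p, the number of non-zero quadratic residues is (p-1)/2.
= (1601-1)/2
= 800

800


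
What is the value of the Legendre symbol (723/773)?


p = 773 is prime, so compute (723/773) with the reciprocity algorithm (Jacobi-symbol steps: pull out 2s via (2/n), flip via reciprocity, reduce):
  reciprocity: (723/773) -> +(773/723)
  reduce: (50/723)
  pull out 2: (2/723) = -1  (since 723 mod 8 = 3)
  reciprocity: (25/723) -> +(723/25)
  reduce: (23/25)
  reciprocity: (23/25) -> +(25/23)
  reduce: (2/23)
  pull out 2: (2/23) = +1  (since 23 mod 8 = 7)
  (1/23) = 1
Product of signs = -1
(723/773) = -1

-1


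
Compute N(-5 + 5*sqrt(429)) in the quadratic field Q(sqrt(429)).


N(a + b*sqrt(d)) = a^2 - d*b^2
= (-5)^2 - (429)*(5)^2
= 25 - 10725
= -10700

-10700


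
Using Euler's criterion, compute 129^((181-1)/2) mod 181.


p = 181 is prime and the exponent is (p-1)/2 = 90, so by Euler's criterion 129^90 = (129/181) = +1 or -1 mod 181.
Compute by square-and-multiply:
  90 = 64 + 16 + 8 + 2 (binary 1011010)
  Repeated squaring mod 181: 129^1 = 129, 129^2 = 170, 129^4 = 121, 129^8 = 161, 129^16 = 38, 129^32 = 177, 129^64 = 16
  129^90 = 129^64 * 129^16 * 129^8 * 129^2 = 16 * 38 * 161 * 170 mod 181
    16 * 38 = 608 = 65 mod 181
    65 * 161 = 10465 = 148 mod 181
    148 * 170 = 25160 = 1 mod 181
  129^90 = 1 mod 181
Result 1: 129 is a quadratic residue mod 181.
129^90 mod 181 = 1

1


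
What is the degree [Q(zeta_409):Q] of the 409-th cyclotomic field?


The degree equals Euler's totient phi(409).
409 = 409
phi(409) = 408

408


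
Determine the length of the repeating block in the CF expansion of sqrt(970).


Run the CF algorithm for sqrt(970).
a_0 = floor(sqrt(970)) = 31; set m_0=0, q_0=1.
Recurrence: m' = q*a - m,  q' = (d - m'^2)/q,  a' = floor((a_0 + m')/q').
  step 1: m=31, q=9, a=6
  step 2: m=23, q=49, a=1
  step 3: m=26, q=6, a=9
  step 4: m=28, q=31, a=1
  step 5: m=3, q=31, a=1
  step 6: m=28, q=6, a=9
  step 7: m=26, q=49, a=1
  step 8: m=23, q=9, a=6
  step 9: m=31, q=1, a=62
a_9 = 2*a_0 = 62, so the period closes here.
sqrt(970) = [31; 6, 1, 9, 1, 1, 9, 1, 6, 62]
Period length = 9

9


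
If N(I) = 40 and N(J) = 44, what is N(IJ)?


N(IJ) = N(I) * N(J)
= 40 * 44
= 1760

1760


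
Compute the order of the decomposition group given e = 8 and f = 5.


|D_P| = e * f
= 8 * 5
= 40

40


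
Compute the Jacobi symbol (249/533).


Compute (249/533) via quadratic reciprocity:
  reciprocity: (249/533) -> +(533/249)
  reduce: (35/249)
  reciprocity: (35/249) -> +(249/35)
  reduce: (4/35)
  pull out 2: (2/35) = -1  (since 35 mod 8 = 3)
  pull out 2: (2/35) = -1  (since 35 mod 8 = 3)
  (1/35) = 1
Product of signs = 1

1


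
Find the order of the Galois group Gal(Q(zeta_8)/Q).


|Gal(Q(zeta_8)/Q)| = phi(8)
= 4

4


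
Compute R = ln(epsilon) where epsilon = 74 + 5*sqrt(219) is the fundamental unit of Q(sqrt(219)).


epsilon = 74 + 5*sqrt(219)
= 147.9932
R = ln(147.9932)
= 4.9972

4.9972


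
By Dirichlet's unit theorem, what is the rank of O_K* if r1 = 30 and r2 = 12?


By Dirichlet's unit theorem:
rank = r1 + r2 - 1
= 30 + 12 - 1
= 41

41


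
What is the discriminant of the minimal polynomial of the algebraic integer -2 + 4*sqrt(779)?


The element -2 + 4*sqrt(779) has minimal polynomial:
x^2 + 4*x - 12460
Discriminant = (4)^2 - 4*(-12460)
= 16 + 49840
= 49856

49856


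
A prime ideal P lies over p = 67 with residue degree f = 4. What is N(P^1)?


N(P^a) = p^(a*f)
= 67^(1*4)
= 67^4
= 20151121

20151121


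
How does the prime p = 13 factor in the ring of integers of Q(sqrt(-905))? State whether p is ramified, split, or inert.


K = Q(sqrt(-905)). Since d mod 4 = 3, disc(K) = -3620.
Check p | disc: -3620 mod 13 = 7.
p does not divide disc. Compute Legendre symbol (d/p):
5^((13-1)/2) mod 13 = -1
(d/p) = -1, so p is inert: (p) stays prime with e=1, f=2, g=1.
Therefore p is inert.

inert


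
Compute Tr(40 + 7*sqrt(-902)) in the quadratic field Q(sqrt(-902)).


Tr(a + b*sqrt(d)) = (a + b*sqrt(d)) + (a - b*sqrt(d)) = 2a
= 2 * (40)
= 80

80


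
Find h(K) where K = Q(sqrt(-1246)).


K = Q(sqrt(-1246)). d mod 4 = 2, so D = disc(K) = 4d = -4984
h(K) equals the number of primitive reduced positive-definite forms (a, b, c) = a*x^2 + b*x*y + c*y^2 with b^2 - 4ac = D,
where reduced means |b| <= a <= c, with b >= 0 whenever |b| = a or a = c, and primitive means gcd(a, b, c) = 1.
Reduced forces 3a^2 <= |D| = 4984, so 1 <= a <= 40; b must have the parity of D, and c = (b^2 - D)/(4a) must be an integer >= a.
Enumerate a = 1..40, b in [-a, a]:
  a=1: (1, 0, 1246)  [1]
  a=2: (2, 0, 623)  [1]
  a=3..4: none
  a=5: (5, -4, 250), (5, 4, 250)  [2]
  a=6: none
  a=7: (7, 0, 178)  [1]
  a=8..9: none
  a=10: (10, -4, 125), (10, 4, 125)  [2]
  a=11..13: none
  a=14: (14, 0, 89)  [1]
  a=15..24: none
  a=25: (25, -4, 50), (25, 4, 50)  [2]
  a=26..28: none
  a=29: (29, -2, 43), (29, 2, 43)  [2]
  a=30: none
  a=31: (31, -10, 41), (31, 10, 41)  [2]
  a=32..34: none
  a=35: (35, -14, 37), (35, 14, 37)  [2]
  a=36..40: none
Total reduced forms: 1 + 1 + 2 + 1 + 2 + 1 + 2 + 2 + 2 + 2 = 16
h = 16

16


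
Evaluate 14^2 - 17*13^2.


x^2 - d*y^2
= 14^2 - 17*13^2
= 196 - 2873
= -2677

-2677


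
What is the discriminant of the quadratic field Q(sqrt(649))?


For K = Q(sqrt(d)) with d squarefree: disc(K) = d if d = 1 mod 4, and disc(K) = 4d if d = 2 or 3 mod 4.
Here d = 649, and d mod 4 = 1.
d = 1 mod 4 (O_K = Z[(1+sqrt(d))/2]), so disc(K) = d = 649

649


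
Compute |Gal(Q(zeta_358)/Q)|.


|Gal(Q(zeta_358)/Q)| = phi(358)
= 178

178


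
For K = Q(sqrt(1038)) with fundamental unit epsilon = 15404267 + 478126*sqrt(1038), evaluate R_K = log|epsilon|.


epsilon = 15404267 + 478126*sqrt(1038)
= 3.0809e+07
R = ln(3.0809e+07)
= 17.2433

17.2433


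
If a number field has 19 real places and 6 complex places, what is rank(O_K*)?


By Dirichlet's unit theorem:
rank = r1 + r2 - 1
= 19 + 6 - 1
= 24

24


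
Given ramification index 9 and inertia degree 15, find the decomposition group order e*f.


|D_P| = e * f
= 9 * 15
= 135

135


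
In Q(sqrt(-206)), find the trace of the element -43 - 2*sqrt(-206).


Tr(a + b*sqrt(d)) = (a + b*sqrt(d)) + (a - b*sqrt(d)) = 2a
= 2 * (-43)
= -86

-86


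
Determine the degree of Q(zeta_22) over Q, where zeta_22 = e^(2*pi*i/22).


The degree equals Euler's totient phi(22).
22 = 2 * 11
phi(22) = 10

10


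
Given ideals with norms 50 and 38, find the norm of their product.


N(IJ) = N(I) * N(J)
= 50 * 38
= 1900

1900


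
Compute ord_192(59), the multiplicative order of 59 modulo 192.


We want ord_192(59), the smallest k >= 1 with 59^k = 1 mod 192.
n = 192 = 2^6 * 3, phi(192) = 64; the order divides phi(n).
Divisors of 64: 1, 2, 4, 8, 16, 32, 64
Repeated squaring mod 192: 59^1 = 59, 59^2 = 25, 59^4 = 49, 59^8 = 97, 59^16 = 1, 59^32 = 1, 59^64 = 1
Test divisors in increasing order:
  k=1: 59^1 = 59 mod 192
  k=2: 59^2 = 25 mod 192
  k=4: 59^4 = 49 mod 192
  k=8: 59^8 = 97 mod 192
  k=16: 59^16 = 1 mod 192  <- first divisor giving 1
Order = 16

16


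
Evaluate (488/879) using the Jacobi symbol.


Compute (488/879) via quadratic reciprocity:
  pull out 2: (2/879) = +1  (since 879 mod 8 = 7)
  pull out 2: (2/879) = +1  (since 879 mod 8 = 7)
  pull out 2: (2/879) = +1  (since 879 mod 8 = 7)
  reciprocity: (61/879) -> +(879/61)
  reduce: (25/61)
  reciprocity: (25/61) -> +(61/25)
  reduce: (11/25)
  reciprocity: (11/25) -> +(25/11)
  reduce: (3/11)
  reciprocity: (3/11) -> -(11/3)
  reduce: (2/3)
  pull out 2: (2/3) = -1  (since 3 mod 8 = 3)
  (1/3) = 1
Product of signs = 1

1


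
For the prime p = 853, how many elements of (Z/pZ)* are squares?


For prime p, the number of non-zero quadratic residues is (p-1)/2.
= (853-1)/2
= 426

426


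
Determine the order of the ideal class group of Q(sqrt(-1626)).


K = Q(sqrt(-1626)). d mod 4 = 2, so D = disc(K) = 4d = -6504
h(K) equals the number of primitive reduced positive-definite forms (a, b, c) = a*x^2 + b*x*y + c*y^2 with b^2 - 4ac = D,
where reduced means |b| <= a <= c, with b >= 0 whenever |b| = a or a = c, and primitive means gcd(a, b, c) = 1.
Reduced forces 3a^2 <= |D| = 6504, so 1 <= a <= 46; b must have the parity of D, and c = (b^2 - D)/(4a) must be an integer >= a.
Enumerate a = 1..46, b in [-a, a]:
  a=1: (1, 0, 1626)  [1]
  a=2: (2, 0, 813)  [1]
  a=3: (3, 0, 542)  [1]
  a=4: none
  a=5: (5, -4, 326), (5, 4, 326)  [2]
  a=6: (6, 0, 271)  [1]
  a=7..9: none
  a=10: (10, -4, 163), (10, 4, 163)  [2]
  a=11..12: none
  a=13: (13, -10, 127), (13, 10, 127)  [2]
  a=14: none
  a=15: (15, -6, 109), (15, 6, 109)  [2]
  a=16..24: none
  a=25: (25, -14, 67), (25, 14, 67)  [2]
  a=26: (26, -16, 65), (26, 16, 65)  [2]
  a=27..29: none
  a=30: (30, -24, 59), (30, 24, 59)  [2]
  a=31..38: none
  a=39: (39, -36, 50), (39, 36, 50)  [2]
  a=40..46: none
Total reduced forms: 1 + 1 + 1 + 2 + 1 + 2 + 2 + 2 + 2 + 2 + 2 + 2 = 20
h = 20

20


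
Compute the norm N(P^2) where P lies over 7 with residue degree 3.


N(P^a) = p^(a*f)
= 7^(2*3)
= 7^6
= 117649

117649


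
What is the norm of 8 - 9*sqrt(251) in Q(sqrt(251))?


N(a + b*sqrt(d)) = a^2 - d*b^2
= (8)^2 - (251)*(-9)^2
= 64 - 20331
= -20267

-20267


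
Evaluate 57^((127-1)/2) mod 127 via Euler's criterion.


p = 127 is prime and the exponent is (p-1)/2 = 63, so by Euler's criterion 57^63 = (57/127) = +1 or -1 mod 127.
Compute by square-and-multiply:
  63 = 32 + 16 + 8 + 4 + 2 + 1 (binary 111111)
  Repeated squaring mod 127: 57^1 = 57, 57^2 = 74, 57^4 = 15, 57^8 = 98, 57^16 = 79, 57^32 = 18
  57^63 = 57^32 * 57^16 * 57^8 * 57^4 * 57^2 * 57^1 = 18 * 79 * 98 * 15 * 74 * 57 mod 127
    18 * 79 = 1422 = 25 mod 127
    25 * 98 = 2450 = 37 mod 127
    37 * 15 = 555 = 47 mod 127
    47 * 74 = 3478 = 49 mod 127
    49 * 57 = 2793 = 126 mod 127
  57^63 = 126 mod 127
Result 126 = p - 1 = -1 mod 127: 57 is a quadratic non-residue mod 127. As a residue in [0, p-1] the value is 126.
57^63 mod 127 = 126

126


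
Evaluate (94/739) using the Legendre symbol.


p = 739 is prime, so compute (94/739) with the reciprocity algorithm (Jacobi-symbol steps: pull out 2s via (2/n), flip via reciprocity, reduce):
  pull out 2: (2/739) = -1  (since 739 mod 8 = 3)
  reciprocity: (47/739) -> -(739/47)
  reduce: (34/47)
  pull out 2: (2/47) = +1  (since 47 mod 8 = 7)
  reciprocity: (17/47) -> +(47/17)
  reduce: (13/17)
  reciprocity: (13/17) -> +(17/13)
  reduce: (4/13)
  pull out 2: (2/13) = -1  (since 13 mod 8 = 5)
  pull out 2: (2/13) = -1  (since 13 mod 8 = 5)
  (1/13) = 1
Product of signs = 1
(94/739) = 1

1


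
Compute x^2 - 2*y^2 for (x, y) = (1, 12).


x^2 - d*y^2
= 1^2 - 2*12^2
= 1 - 288
= -287

-287


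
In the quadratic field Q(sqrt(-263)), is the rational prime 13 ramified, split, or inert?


K = Q(sqrt(-263)). Since d mod 4 = 1, disc(K) = -263.
Check p | disc: -263 mod 13 = 10.
p does not divide disc. Compute Legendre symbol (d/p):
10^((13-1)/2) mod 13 = 1
(d/p) = 1, so p splits: (p) = P*P' with e=1, f=1, g=2.
Therefore p is split.

split


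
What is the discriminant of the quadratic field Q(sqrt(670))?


For K = Q(sqrt(d)) with d squarefree: disc(K) = d if d = 1 mod 4, and disc(K) = 4d if d = 2 or 3 mod 4.
Here d = 670, and d mod 4 = 2.
d = 2 mod 4, not 1 (O_K = Z[sqrt(d)]), so disc(K) = 4d = 4 * (670) = 2680

2680


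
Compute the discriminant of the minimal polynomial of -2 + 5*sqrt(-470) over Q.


The element -2 + 5*sqrt(-470) has minimal polynomial:
x^2 + 4*x + 11754
Discriminant = (4)^2 - 4*(11754)
= 16 - 47016
= -47000

-47000


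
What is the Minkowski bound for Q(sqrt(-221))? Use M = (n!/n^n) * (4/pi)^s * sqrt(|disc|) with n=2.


d = -221, d mod 4 = 3, so disc(K) = 4d = -884; |disc(K)| = 884
Imaginary quadratic field, so n = 2, s = r2 = 1, r1 = 0
M = (n!/n^n) * (4/pi)^s * sqrt(|disc(K)|) = (2!/2^2) * (4/pi)^1 * sqrt(884)
= 0.5 * 1.273240 * 29.732137
= 18.9281

18.9281


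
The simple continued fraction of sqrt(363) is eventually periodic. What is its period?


Run the CF algorithm for sqrt(363).
a_0 = floor(sqrt(363)) = 19; set m_0=0, q_0=1.
Recurrence: m' = q*a - m,  q' = (d - m'^2)/q,  a' = floor((a_0 + m')/q').
  step 1: m=19, q=2, a=19
  step 2: m=19, q=1, a=38
a_2 = 2*a_0 = 38, so the period closes here.
sqrt(363) = [19; 19, 38]
Period length = 2

2


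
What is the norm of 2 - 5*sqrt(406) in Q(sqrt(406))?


N(a + b*sqrt(d)) = a^2 - d*b^2
= (2)^2 - (406)*(-5)^2
= 4 - 10150
= -10146

-10146


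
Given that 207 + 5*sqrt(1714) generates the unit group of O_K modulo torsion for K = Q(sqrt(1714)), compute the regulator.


epsilon = 207 + 5*sqrt(1714)
= 414.0024
R = ln(414.0024)
= 6.0259

6.0259


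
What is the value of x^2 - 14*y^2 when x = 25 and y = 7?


x^2 - d*y^2
= 25^2 - 14*7^2
= 625 - 686
= -61

-61


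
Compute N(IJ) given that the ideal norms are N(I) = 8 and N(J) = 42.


N(IJ) = N(I) * N(J)
= 8 * 42
= 336

336


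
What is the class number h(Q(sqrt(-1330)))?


K = Q(sqrt(-1330)). d mod 4 = 2, so D = disc(K) = 4d = -5320
h(K) equals the number of primitive reduced positive-definite forms (a, b, c) = a*x^2 + b*x*y + c*y^2 with b^2 - 4ac = D,
where reduced means |b| <= a <= c, with b >= 0 whenever |b| = a or a = c, and primitive means gcd(a, b, c) = 1.
Reduced forces 3a^2 <= |D| = 5320, so 1 <= a <= 42; b must have the parity of D, and c = (b^2 - D)/(4a) must be an integer >= a.
Enumerate a = 1..42, b in [-a, a]:
  a=1: (1, 0, 1330)  [1]
  a=2: (2, 0, 665)  [1]
  a=3..4: none
  a=5: (5, 0, 266)  [1]
  a=6: none
  a=7: (7, 0, 190)  [1]
  a=8..9: none
  a=10: (10, 0, 133)  [1]
  a=11: (11, -2, 121), (11, 2, 121)  [2]
  a=12: none
  a=13: (13, -6, 103), (13, 6, 103)  [2]
  a=14: (14, 0, 95)  [1]
  a=15..16: none
  a=17: (17, -16, 82), (17, 16, 82)  [2]
  a=18: none
  a=19: (19, 0, 70)  [1]
  a=20..21: none
  a=22: (22, -20, 65), (22, 20, 65)  [2]
  a=23: (23, -4, 58), (23, 4, 58)  [2]
  a=24..25: none
  a=26: (26, -20, 55), (26, 20, 55)  [2]
  a=27..28: none
  a=29: (29, -4, 46), (29, 4, 46)  [2]
  a=30..33: none
  a=34: (34, -16, 41), (34, 16, 41)  [2]
  a=35: (35, 0, 38)  [1]
  a=36..42: none
Total reduced forms: 1 + 1 + 1 + 1 + 1 + 2 + 2 + 1 + 2 + 1 + 2 + 2 + 2 + 2 + 2 + 1 = 24
h = 24

24


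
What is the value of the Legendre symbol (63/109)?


p = 109 is prime, so compute (63/109) with the reciprocity algorithm (Jacobi-symbol steps: pull out 2s via (2/n), flip via reciprocity, reduce):
  reciprocity: (63/109) -> +(109/63)
  reduce: (46/63)
  pull out 2: (2/63) = +1  (since 63 mod 8 = 7)
  reciprocity: (23/63) -> -(63/23)
  reduce: (17/23)
  reciprocity: (17/23) -> +(23/17)
  reduce: (6/17)
  pull out 2: (2/17) = +1  (since 17 mod 8 = 1)
  reciprocity: (3/17) -> +(17/3)
  reduce: (2/3)
  pull out 2: (2/3) = -1  (since 3 mod 8 = 3)
  (1/3) = 1
Product of signs = 1
(63/109) = 1

1


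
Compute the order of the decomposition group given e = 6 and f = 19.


|D_P| = e * f
= 6 * 19
= 114

114


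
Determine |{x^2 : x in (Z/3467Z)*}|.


For prime p, the number of non-zero quadratic residues is (p-1)/2.
= (3467-1)/2
= 1733

1733


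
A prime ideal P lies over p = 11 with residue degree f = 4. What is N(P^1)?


N(P^a) = p^(a*f)
= 11^(1*4)
= 11^4
= 14641

14641


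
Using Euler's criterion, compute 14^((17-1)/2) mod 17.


p = 17 is prime and the exponent is (p-1)/2 = 8, so by Euler's criterion 14^8 = (14/17) = +1 or -1 mod 17.
Compute by square-and-multiply:
  8 = 8 (binary 1000)
  Repeated squaring mod 17: 14^1 = 14, 14^2 = 9, 14^4 = 13, 14^8 = 16
  14^8 = 16 mod 17
Result 16 = p - 1 = -1 mod 17: 14 is a quadratic non-residue mod 17. As a residue in [0, p-1] the value is 16.
14^8 mod 17 = 16

16


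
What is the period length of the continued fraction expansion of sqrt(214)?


Run the CF algorithm for sqrt(214).
a_0 = floor(sqrt(214)) = 14; set m_0=0, q_0=1.
Recurrence: m' = q*a - m,  q' = (d - m'^2)/q,  a' = floor((a_0 + m')/q').
  step 1: m=14, q=18, a=1
  step 2: m=4, q=11, a=1
  step 3: m=7, q=15, a=1
  step 4: m=8, q=10, a=2
  step 5: m=12, q=7, a=3
  step 6: m=9, q=19, a=1
  step 7: m=10, q=6, a=4
  step 8: m=14, q=3, a=9
  step 9: m=13, q=15, a=1
  step 10: m=2, q=14, a=1
  step 11: m=12, q=5, a=5
  step 12: m=13, q=9, a=3
  step 13: m=14, q=2, a=14
  step 14: m=14, q=9, a=3
  step 15: m=13, q=5, a=5
  step 16: m=12, q=14, a=1
  step 17: m=2, q=15, a=1
  step 18: m=13, q=3, a=9
  step 19: m=14, q=6, a=4
  step 20: m=10, q=19, a=1
  step 21: m=9, q=7, a=3
  step 22: m=12, q=10, a=2
  step 23: m=8, q=15, a=1
  step 24: m=7, q=11, a=1
  step 25: m=4, q=18, a=1
  step 26: m=14, q=1, a=28
a_26 = 2*a_0 = 28, so the period closes here.
sqrt(214) = [14; 1, 1, 1, 2, 3, 1, 4, 9, 1, 1, 5, 3, 14, 3, 5, 1, 1, 9, 4, 1, 3, 2, 1, 1, 1, 28]
Period length = 26

26


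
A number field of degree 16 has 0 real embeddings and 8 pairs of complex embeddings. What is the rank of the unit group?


By Dirichlet's unit theorem:
rank = r1 + r2 - 1
= 0 + 8 - 1
= 7

7


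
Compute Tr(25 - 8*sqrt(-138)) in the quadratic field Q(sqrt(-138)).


Tr(a + b*sqrt(d)) = (a + b*sqrt(d)) + (a - b*sqrt(d)) = 2a
= 2 * (25)
= 50

50


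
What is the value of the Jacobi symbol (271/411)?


Compute (271/411) via quadratic reciprocity:
  reciprocity: (271/411) -> -(411/271)
  reduce: (140/271)
  pull out 2: (2/271) = +1  (since 271 mod 8 = 7)
  pull out 2: (2/271) = +1  (since 271 mod 8 = 7)
  reciprocity: (35/271) -> -(271/35)
  reduce: (26/35)
  pull out 2: (2/35) = -1  (since 35 mod 8 = 3)
  reciprocity: (13/35) -> +(35/13)
  reduce: (9/13)
  reciprocity: (9/13) -> +(13/9)
  reduce: (4/9)
  pull out 2: (2/9) = +1  (since 9 mod 8 = 1)
  pull out 2: (2/9) = +1  (since 9 mod 8 = 1)
  (1/9) = 1
Product of signs = -1

-1


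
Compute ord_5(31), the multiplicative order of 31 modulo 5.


We want ord_5(31), the smallest k >= 1 with 31^k = 1 mod 5.
n = 5 = 5, phi(5) = 4; the order divides phi(n).
Divisors of 4: 1, 2, 4
Repeated squaring mod 5: 31^1 = 1, 31^2 = 1, 31^4 = 1
Test divisors in increasing order:
  k=1: 31^1 = 1 mod 5  <- first divisor giving 1
Order = 1

1


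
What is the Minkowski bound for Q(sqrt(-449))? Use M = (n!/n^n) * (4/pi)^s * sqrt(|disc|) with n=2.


d = -449, d mod 4 = 3, so disc(K) = 4d = -1796; |disc(K)| = 1796
Imaginary quadratic field, so n = 2, s = r2 = 1, r1 = 0
M = (n!/n^n) * (4/pi)^s * sqrt(|disc(K)|) = (2!/2^2) * (4/pi)^1 * sqrt(1796)
= 0.5 * 1.273240 * 42.379240
= 26.9795

26.9795


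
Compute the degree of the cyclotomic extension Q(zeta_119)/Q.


The degree equals Euler's totient phi(119).
119 = 7 * 17
phi(119) = 96

96


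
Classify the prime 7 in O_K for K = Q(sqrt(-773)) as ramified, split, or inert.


K = Q(sqrt(-773)). Since d mod 4 = 3, disc(K) = -3092.
Check p | disc: -3092 mod 7 = 2.
p does not divide disc. Compute Legendre symbol (d/p):
4^((7-1)/2) mod 7 = 1
(d/p) = 1, so p splits: (p) = P*P' with e=1, f=1, g=2.
Therefore p is split.

split


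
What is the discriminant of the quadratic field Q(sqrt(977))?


For K = Q(sqrt(d)) with d squarefree: disc(K) = d if d = 1 mod 4, and disc(K) = 4d if d = 2 or 3 mod 4.
Here d = 977, and d mod 4 = 1.
d = 1 mod 4 (O_K = Z[(1+sqrt(d))/2]), so disc(K) = d = 977

977


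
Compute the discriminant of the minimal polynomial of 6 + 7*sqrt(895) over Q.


The element 6 + 7*sqrt(895) has minimal polynomial:
x^2 - 12*x - 43819
Discriminant = (-12)^2 - 4*(-43819)
= 144 + 175276
= 175420

175420


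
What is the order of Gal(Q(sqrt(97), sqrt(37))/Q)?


The 2 square roots of distinct primes are multiplicatively independent over Q,
so [K:Q] = 2^2 and Gal(K/Q) is isomorphic to (Z/2Z)^2.
|Gal| = 2^2 = 4

4


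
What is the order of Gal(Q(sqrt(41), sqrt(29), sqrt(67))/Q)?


The 3 square roots of distinct primes are multiplicatively independent over Q,
so [K:Q] = 2^3 and Gal(K/Q) is isomorphic to (Z/2Z)^3.
|Gal| = 2^3 = 8

8


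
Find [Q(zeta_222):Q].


The degree equals Euler's totient phi(222).
222 = 2 * 3 * 37
phi(222) = 72

72


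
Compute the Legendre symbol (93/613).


p = 613 is prime, so compute (93/613) with the reciprocity algorithm (Jacobi-symbol steps: pull out 2s via (2/n), flip via reciprocity, reduce):
  reciprocity: (93/613) -> +(613/93)
  reduce: (55/93)
  reciprocity: (55/93) -> +(93/55)
  reduce: (38/55)
  pull out 2: (2/55) = +1  (since 55 mod 8 = 7)
  reciprocity: (19/55) -> -(55/19)
  reduce: (17/19)
  reciprocity: (17/19) -> +(19/17)
  reduce: (2/17)
  pull out 2: (2/17) = +1  (since 17 mod 8 = 1)
  (1/17) = 1
Product of signs = -1
(93/613) = -1

-1


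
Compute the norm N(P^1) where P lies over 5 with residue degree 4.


N(P^a) = p^(a*f)
= 5^(1*4)
= 5^4
= 625

625


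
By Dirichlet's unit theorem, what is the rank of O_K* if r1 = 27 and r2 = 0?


By Dirichlet's unit theorem:
rank = r1 + r2 - 1
= 27 + 0 - 1
= 26

26


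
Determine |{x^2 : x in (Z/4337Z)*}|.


For prime p, the number of non-zero quadratic residues is (p-1)/2.
= (4337-1)/2
= 2168

2168


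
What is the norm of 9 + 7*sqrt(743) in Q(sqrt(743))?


N(a + b*sqrt(d)) = a^2 - d*b^2
= (9)^2 - (743)*(7)^2
= 81 - 36407
= -36326

-36326


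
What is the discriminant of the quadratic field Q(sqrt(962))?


For K = Q(sqrt(d)) with d squarefree: disc(K) = d if d = 1 mod 4, and disc(K) = 4d if d = 2 or 3 mod 4.
Here d = 962, and d mod 4 = 2.
d = 2 mod 4, not 1 (O_K = Z[sqrt(d)]), so disc(K) = 4d = 4 * (962) = 3848

3848


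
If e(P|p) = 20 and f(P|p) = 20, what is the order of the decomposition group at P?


|D_P| = e * f
= 20 * 20
= 400

400


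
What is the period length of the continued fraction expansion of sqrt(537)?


Run the CF algorithm for sqrt(537).
a_0 = floor(sqrt(537)) = 23; set m_0=0, q_0=1.
Recurrence: m' = q*a - m,  q' = (d - m'^2)/q,  a' = floor((a_0 + m')/q').
  step 1: m=23, q=8, a=5
  step 2: m=17, q=31, a=1
  step 3: m=14, q=11, a=3
  step 4: m=19, q=16, a=2
  step 5: m=13, q=23, a=1
  step 6: m=10, q=19, a=1
  step 7: m=9, q=24, a=1
  step 8: m=15, q=13, a=2
  step 9: m=11, q=32, a=1
  step 10: m=21, q=3, a=14
  step 11: m=21, q=32, a=1
  step 12: m=11, q=13, a=2
  step 13: m=15, q=24, a=1
  step 14: m=9, q=19, a=1
  step 15: m=10, q=23, a=1
  step 16: m=13, q=16, a=2
  step 17: m=19, q=11, a=3
  step 18: m=14, q=31, a=1
  step 19: m=17, q=8, a=5
  step 20: m=23, q=1, a=46
a_20 = 2*a_0 = 46, so the period closes here.
sqrt(537) = [23; 5, 1, 3, 2, 1, 1, 1, 2, 1, 14, 1, 2, 1, 1, 1, 2, 3, 1, 5, 46]
Period length = 20

20


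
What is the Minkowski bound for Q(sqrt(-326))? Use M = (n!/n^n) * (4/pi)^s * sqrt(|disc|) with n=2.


d = -326, d mod 4 = 2, so disc(K) = 4d = -1304; |disc(K)| = 1304
Imaginary quadratic field, so n = 2, s = r2 = 1, r1 = 0
M = (n!/n^n) * (4/pi)^s * sqrt(|disc(K)|) = (2!/2^2) * (4/pi)^1 * sqrt(1304)
= 0.5 * 1.273240 * 36.110940
= 22.9889

22.9889


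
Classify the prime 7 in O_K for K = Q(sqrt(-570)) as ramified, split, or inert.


K = Q(sqrt(-570)). Since d mod 4 = 2, disc(K) = -2280.
Check p | disc: -2280 mod 7 = 2.
p does not divide disc. Compute Legendre symbol (d/p):
4^((7-1)/2) mod 7 = 1
(d/p) = 1, so p splits: (p) = P*P' with e=1, f=1, g=2.
Therefore p is split.

split


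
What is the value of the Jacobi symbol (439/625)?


Compute (439/625) via quadratic reciprocity:
  reciprocity: (439/625) -> +(625/439)
  reduce: (186/439)
  pull out 2: (2/439) = +1  (since 439 mod 8 = 7)
  reciprocity: (93/439) -> +(439/93)
  reduce: (67/93)
  reciprocity: (67/93) -> +(93/67)
  reduce: (26/67)
  pull out 2: (2/67) = -1  (since 67 mod 8 = 3)
  reciprocity: (13/67) -> +(67/13)
  reduce: (2/13)
  pull out 2: (2/13) = -1  (since 13 mod 8 = 5)
  (1/13) = 1
Product of signs = 1

1


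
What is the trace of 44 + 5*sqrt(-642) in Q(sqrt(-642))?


Tr(a + b*sqrt(d)) = (a + b*sqrt(d)) + (a - b*sqrt(d)) = 2a
= 2 * (44)
= 88

88


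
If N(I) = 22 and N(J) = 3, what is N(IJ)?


N(IJ) = N(I) * N(J)
= 22 * 3
= 66

66


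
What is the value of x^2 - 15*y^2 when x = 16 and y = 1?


x^2 - d*y^2
= 16^2 - 15*1^2
= 256 - 15
= 241

241


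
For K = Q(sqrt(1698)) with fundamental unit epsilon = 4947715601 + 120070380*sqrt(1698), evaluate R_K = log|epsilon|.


epsilon = 4947715601 + 120070380*sqrt(1698)
= 9.8954e+09
R = ln(9.8954e+09)
= 23.0153

23.0153


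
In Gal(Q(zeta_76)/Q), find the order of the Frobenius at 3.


The Frobenius at p in Gal(Q(zeta_n)/Q) = (Z/nZ)* is the class of p, so its order is ord_76(3), the smallest k >= 1 with 3^k = 1 mod 76.
n = 76 = 2^2 * 19, phi(76) = 36; the order divides phi(n).
Divisors of 36: 1, 2, 3, 4, 6, 9, 12, 18, 36
Repeated squaring mod 76: 3^1 = 3, 3^2 = 9, 3^4 = 5, 3^8 = 25, 3^16 = 17, 3^32 = 61
Test divisors in increasing order:
  k=1: 3^1 = 3 mod 76
  k=2: 3^2 = 9 mod 76
  k=3: 3^3 = 9 * 3 = 27 mod 76
  k=4: 3^4 = 5 mod 76
  k=6: 3^6 = 5 * 9 = 45 mod 76
  k=9: 3^9 = 25 * 3 = 75 mod 76
  k=12: 3^12 = 25 * 5 = 49 mod 76
  k=18: 3^18 = 17 * 9 = 1 mod 76  <- first divisor giving 1
Order = 18

18


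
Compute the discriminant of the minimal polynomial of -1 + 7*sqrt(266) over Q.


The element -1 + 7*sqrt(266) has minimal polynomial:
x^2 + 2*x - 13033
Discriminant = (2)^2 - 4*(-13033)
= 4 + 52132
= 52136

52136


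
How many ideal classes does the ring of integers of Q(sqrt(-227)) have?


K = Q(sqrt(-227)). d mod 4 = 1, so D = disc(K) = d = -227
h(K) equals the number of primitive reduced positive-definite forms (a, b, c) = a*x^2 + b*x*y + c*y^2 with b^2 - 4ac = D,
where reduced means |b| <= a <= c, with b >= 0 whenever |b| = a or a = c, and primitive means gcd(a, b, c) = 1.
Reduced forces 3a^2 <= |D| = 227, so 1 <= a <= 8; b must have the parity of D, and c = (b^2 - D)/(4a) must be an integer >= a.
Enumerate a = 1..8, b in [-a, a]:
  a=1: (1, 1, 57)  [1]
  a=2: none
  a=3: (3, -1, 19), (3, 1, 19)  [2]
  a=4..6: none
  a=7: (7, -5, 9), (7, 5, 9)  [2]
  a=8: none
Total reduced forms: 1 + 2 + 2 = 5
h = 5

5


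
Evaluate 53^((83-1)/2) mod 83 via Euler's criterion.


p = 83 is prime and the exponent is (p-1)/2 = 41, so by Euler's criterion 53^41 = (53/83) = +1 or -1 mod 83.
Compute by square-and-multiply:
  41 = 32 + 8 + 1 (binary 101001)
  Repeated squaring mod 83: 53^1 = 53, 53^2 = 70, 53^4 = 3, 53^8 = 9, 53^16 = 81, 53^32 = 4
  53^41 = 53^32 * 53^8 * 53^1 = 4 * 9 * 53 mod 83
    4 * 9 = 36 = 36 mod 83
    36 * 53 = 1908 = 82 mod 83
  53^41 = 82 mod 83
Result 82 = p - 1 = -1 mod 83: 53 is a quadratic non-residue mod 83. As a residue in [0, p-1] the value is 82.
53^41 mod 83 = 82

82


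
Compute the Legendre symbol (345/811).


p = 811 is prime, so compute (345/811) with the reciprocity algorithm (Jacobi-symbol steps: pull out 2s via (2/n), flip via reciprocity, reduce):
  reciprocity: (345/811) -> +(811/345)
  reduce: (121/345)
  reciprocity: (121/345) -> +(345/121)
  reduce: (103/121)
  reciprocity: (103/121) -> +(121/103)
  reduce: (18/103)
  pull out 2: (2/103) = +1  (since 103 mod 8 = 7)
  reciprocity: (9/103) -> +(103/9)
  reduce: (4/9)
  pull out 2: (2/9) = +1  (since 9 mod 8 = 1)
  pull out 2: (2/9) = +1  (since 9 mod 8 = 1)
  (1/9) = 1
Product of signs = 1
(345/811) = 1

1


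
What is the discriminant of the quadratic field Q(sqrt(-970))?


For K = Q(sqrt(d)) with d squarefree: disc(K) = d if d = 1 mod 4, and disc(K) = 4d if d = 2 or 3 mod 4.
Here d = -970, and d mod 4 = 2.
d = 2 mod 4, not 1 (O_K = Z[sqrt(d)]), so disc(K) = 4d = 4 * (-970) = -3880

-3880


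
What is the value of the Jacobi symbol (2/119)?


Compute (2/119) via quadratic reciprocity:
  pull out 2: (2/119) = +1  (since 119 mod 8 = 7)
  (1/119) = 1
Product of signs = 1

1


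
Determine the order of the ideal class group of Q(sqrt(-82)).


K = Q(sqrt(-82)). d mod 4 = 2, so D = disc(K) = 4d = -328
h(K) equals the number of primitive reduced positive-definite forms (a, b, c) = a*x^2 + b*x*y + c*y^2 with b^2 - 4ac = D,
where reduced means |b| <= a <= c, with b >= 0 whenever |b| = a or a = c, and primitive means gcd(a, b, c) = 1.
Reduced forces 3a^2 <= |D| = 328, so 1 <= a <= 10; b must have the parity of D, and c = (b^2 - D)/(4a) must be an integer >= a.
Enumerate a = 1..10, b in [-a, a]:
  a=1: (1, 0, 82)  [1]
  a=2: (2, 0, 41)  [1]
  a=3..6: none
  a=7: (7, -6, 13), (7, 6, 13)  [2]
  a=8..10: none
Total reduced forms: 1 + 1 + 2 = 4
h = 4

4


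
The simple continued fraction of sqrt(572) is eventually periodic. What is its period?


Run the CF algorithm for sqrt(572).
a_0 = floor(sqrt(572)) = 23; set m_0=0, q_0=1.
Recurrence: m' = q*a - m,  q' = (d - m'^2)/q,  a' = floor((a_0 + m')/q').
  step 1: m=23, q=43, a=1
  step 2: m=20, q=4, a=10
  step 3: m=20, q=43, a=1
  step 4: m=23, q=1, a=46
a_4 = 2*a_0 = 46, so the period closes here.
sqrt(572) = [23; 1, 10, 1, 46]
Period length = 4

4


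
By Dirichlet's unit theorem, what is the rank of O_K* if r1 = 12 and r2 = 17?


By Dirichlet's unit theorem:
rank = r1 + r2 - 1
= 12 + 17 - 1
= 28

28


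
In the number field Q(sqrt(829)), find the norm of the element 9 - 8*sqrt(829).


N(a + b*sqrt(d)) = a^2 - d*b^2
= (9)^2 - (829)*(-8)^2
= 81 - 53056
= -52975

-52975


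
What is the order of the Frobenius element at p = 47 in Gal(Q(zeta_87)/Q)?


The Frobenius at p in Gal(Q(zeta_n)/Q) = (Z/nZ)* is the class of p, so its order is ord_87(47), the smallest k >= 1 with 47^k = 1 mod 87.
n = 87 = 3 * 29, phi(87) = 56; the order divides phi(n).
Divisors of 56: 1, 2, 4, 7, 8, 14, 28, 56
Repeated squaring mod 87: 47^1 = 47, 47^2 = 34, 47^4 = 25, 47^8 = 16, 47^16 = 82, 47^32 = 25
Test divisors in increasing order:
  k=1: 47^1 = 47 mod 87
  k=2: 47^2 = 34 mod 87
  k=4: 47^4 = 25 mod 87
  k=7: 47^7 = 25 * 34 * 47 = 17 mod 87
  k=8: 47^8 = 16 mod 87
  k=14: 47^14 = 16 * 25 * 34 = 28 mod 87
  k=28: 47^28 = 82 * 16 * 25 = 1 mod 87  <- first divisor giving 1
Order = 28

28


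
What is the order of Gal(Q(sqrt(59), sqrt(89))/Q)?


The 2 square roots of distinct primes are multiplicatively independent over Q,
so [K:Q] = 2^2 and Gal(K/Q) is isomorphic to (Z/2Z)^2.
|Gal| = 2^2 = 4

4


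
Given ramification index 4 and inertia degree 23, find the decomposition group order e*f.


|D_P| = e * f
= 4 * 23
= 92

92


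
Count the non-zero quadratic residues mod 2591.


For prime p, the number of non-zero quadratic residues is (p-1)/2.
= (2591-1)/2
= 1295

1295


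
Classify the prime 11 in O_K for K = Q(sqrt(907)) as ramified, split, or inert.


K = Q(sqrt(907)). Since d mod 4 = 3, disc(K) = 3628.
Check p | disc: 3628 mod 11 = 9.
p does not divide disc. Compute Legendre symbol (d/p):
5^((11-1)/2) mod 11 = 1
(d/p) = 1, so p splits: (p) = P*P' with e=1, f=1, g=2.
Therefore p is split.

split


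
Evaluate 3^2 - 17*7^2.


x^2 - d*y^2
= 3^2 - 17*7^2
= 9 - 833
= -824

-824


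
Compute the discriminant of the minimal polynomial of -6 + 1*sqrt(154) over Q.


The element -6 + 1*sqrt(154) has minimal polynomial:
x^2 + 12*x - 118
Discriminant = (12)^2 - 4*(-118)
= 144 + 472
= 616

616


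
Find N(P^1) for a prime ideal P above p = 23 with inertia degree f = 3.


N(P^a) = p^(a*f)
= 23^(1*3)
= 23^3
= 12167

12167


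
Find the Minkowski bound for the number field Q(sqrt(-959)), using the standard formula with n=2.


d = -959, d mod 4 = 1, so disc(K) = d = -959; |disc(K)| = 959
Imaginary quadratic field, so n = 2, s = r2 = 1, r1 = 0
M = (n!/n^n) * (4/pi)^s * sqrt(|disc(K)|) = (2!/2^2) * (4/pi)^1 * sqrt(959)
= 0.5 * 1.273240 * 30.967725
= 19.7147

19.7147


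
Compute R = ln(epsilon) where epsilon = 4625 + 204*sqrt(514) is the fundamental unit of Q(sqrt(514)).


epsilon = 4625 + 204*sqrt(514)
= 9249.9999
R = ln(9249.9999)
= 9.1324

9.1324


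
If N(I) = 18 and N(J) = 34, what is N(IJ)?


N(IJ) = N(I) * N(J)
= 18 * 34
= 612

612


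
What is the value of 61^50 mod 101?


p = 101 is prime and the exponent is (p-1)/2 = 50, so by Euler's criterion 61^50 = (61/101) = +1 or -1 mod 101.
Compute by square-and-multiply:
  50 = 32 + 16 + 2 (binary 110010)
  Repeated squaring mod 101: 61^1 = 61, 61^2 = 85, 61^4 = 54, 61^8 = 88, 61^16 = 68, 61^32 = 79
  61^50 = 61^32 * 61^16 * 61^2 = 79 * 68 * 85 mod 101
    79 * 68 = 5372 = 19 mod 101
    19 * 85 = 1615 = 100 mod 101
  61^50 = 100 mod 101
Result 100 = p - 1 = -1 mod 101: 61 is a quadratic non-residue mod 101. As a residue in [0, p-1] the value is 100.
61^50 mod 101 = 100

100


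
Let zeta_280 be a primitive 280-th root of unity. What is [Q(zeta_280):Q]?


The degree equals Euler's totient phi(280).
280 = 2^3 * 5 * 7
phi(280) = 96

96


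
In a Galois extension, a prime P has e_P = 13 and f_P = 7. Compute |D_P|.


|D_P| = e * f
= 13 * 7
= 91

91


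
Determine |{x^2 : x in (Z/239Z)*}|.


For prime p, the number of non-zero quadratic residues is (p-1)/2.
= (239-1)/2
= 119

119


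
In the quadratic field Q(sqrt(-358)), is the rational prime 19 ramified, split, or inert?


K = Q(sqrt(-358)). Since d mod 4 = 2, disc(K) = -1432.
Check p | disc: -1432 mod 19 = 12.
p does not divide disc. Compute Legendre symbol (d/p):
3^((19-1)/2) mod 19 = -1
(d/p) = -1, so p is inert: (p) stays prime with e=1, f=2, g=1.
Therefore p is inert.

inert


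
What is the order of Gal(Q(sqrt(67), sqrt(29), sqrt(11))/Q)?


The 3 square roots of distinct primes are multiplicatively independent over Q,
so [K:Q] = 2^3 and Gal(K/Q) is isomorphic to (Z/2Z)^3.
|Gal| = 2^3 = 8

8


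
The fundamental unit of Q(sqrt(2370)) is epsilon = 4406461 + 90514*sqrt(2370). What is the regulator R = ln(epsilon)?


epsilon = 4406461 + 90514*sqrt(2370)
= 8.8129e+06
R = ln(8.8129e+06)
= 15.9917

15.9917


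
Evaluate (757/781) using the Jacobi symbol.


Compute (757/781) via quadratic reciprocity:
  reciprocity: (757/781) -> +(781/757)
  reduce: (24/757)
  pull out 2: (2/757) = -1  (since 757 mod 8 = 5)
  pull out 2: (2/757) = -1  (since 757 mod 8 = 5)
  pull out 2: (2/757) = -1  (since 757 mod 8 = 5)
  reciprocity: (3/757) -> +(757/3)
  reduce: (1/3)
  (1/3) = 1
Product of signs = -1

-1


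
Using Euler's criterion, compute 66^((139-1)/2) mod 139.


p = 139 is prime and the exponent is (p-1)/2 = 69, so by Euler's criterion 66^69 = (66/139) = +1 or -1 mod 139.
Compute by square-and-multiply:
  69 = 64 + 4 + 1 (binary 1000101)
  Repeated squaring mod 139: 66^1 = 66, 66^2 = 47, 66^4 = 124, 66^8 = 86, 66^16 = 29, 66^32 = 7, 66^64 = 49
  66^69 = 66^64 * 66^4 * 66^1 = 49 * 124 * 66 mod 139
    49 * 124 = 6076 = 99 mod 139
    99 * 66 = 6534 = 1 mod 139
  66^69 = 1 mod 139
Result 1: 66 is a quadratic residue mod 139.
66^69 mod 139 = 1

1
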